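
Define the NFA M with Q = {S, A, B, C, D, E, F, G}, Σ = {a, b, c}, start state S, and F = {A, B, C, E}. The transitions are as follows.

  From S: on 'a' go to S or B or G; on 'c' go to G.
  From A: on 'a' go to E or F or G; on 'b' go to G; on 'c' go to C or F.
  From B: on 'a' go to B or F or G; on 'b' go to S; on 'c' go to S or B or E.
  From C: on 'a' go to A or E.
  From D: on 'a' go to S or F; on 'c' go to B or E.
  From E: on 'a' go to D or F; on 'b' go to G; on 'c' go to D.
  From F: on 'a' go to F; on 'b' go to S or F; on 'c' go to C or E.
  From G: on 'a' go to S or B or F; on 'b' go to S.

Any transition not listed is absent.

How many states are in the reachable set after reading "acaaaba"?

Start in {S}.
Read 'a': {S} → {S, B, G}.
Read 'c': {S, B, G} → {S, B, E, G}.
Read 'a': {S, B, E, G} → {S, B, D, F, G}.
Read 'a': {S, B, D, F, G} → {S, B, F, G}.
Read 'a': {S, B, F, G} → {S, B, F, G}.
Read 'b': {S, B, F, G} → {S, F}.
Read 'a': {S, F} → {S, B, F, G}.
That set has 4 states.

4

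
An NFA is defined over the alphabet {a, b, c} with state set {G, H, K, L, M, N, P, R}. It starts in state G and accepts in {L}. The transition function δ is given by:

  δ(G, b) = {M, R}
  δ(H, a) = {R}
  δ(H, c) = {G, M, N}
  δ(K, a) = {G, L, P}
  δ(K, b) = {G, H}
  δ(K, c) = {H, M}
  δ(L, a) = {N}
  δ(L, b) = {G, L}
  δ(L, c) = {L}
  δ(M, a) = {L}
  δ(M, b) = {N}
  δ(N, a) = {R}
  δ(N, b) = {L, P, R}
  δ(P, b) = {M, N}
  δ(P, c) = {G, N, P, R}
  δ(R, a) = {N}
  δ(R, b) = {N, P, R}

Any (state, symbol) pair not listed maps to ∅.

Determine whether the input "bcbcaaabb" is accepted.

No

Start in {G}.
Read 'b': G→{M, R}; now {M, R}.
Read 'c': M→∅, R→∅; now ∅.
The set is empty and remains empty for the remaining 7 symbols.
The final set ∅ contains no accepting state.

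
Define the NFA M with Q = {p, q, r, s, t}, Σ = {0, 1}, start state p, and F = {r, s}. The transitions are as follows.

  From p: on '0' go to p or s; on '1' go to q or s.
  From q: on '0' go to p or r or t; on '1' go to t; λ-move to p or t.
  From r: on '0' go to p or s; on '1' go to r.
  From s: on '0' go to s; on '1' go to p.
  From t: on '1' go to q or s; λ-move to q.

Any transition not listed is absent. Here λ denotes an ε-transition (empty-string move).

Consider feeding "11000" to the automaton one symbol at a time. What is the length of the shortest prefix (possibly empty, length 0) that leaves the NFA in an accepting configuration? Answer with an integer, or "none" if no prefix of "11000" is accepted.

Start in {p}.
Read '1': {p} → {p, q, s, t}.
None of the earlier sets intersect F, but {p, q, s, t} does.

1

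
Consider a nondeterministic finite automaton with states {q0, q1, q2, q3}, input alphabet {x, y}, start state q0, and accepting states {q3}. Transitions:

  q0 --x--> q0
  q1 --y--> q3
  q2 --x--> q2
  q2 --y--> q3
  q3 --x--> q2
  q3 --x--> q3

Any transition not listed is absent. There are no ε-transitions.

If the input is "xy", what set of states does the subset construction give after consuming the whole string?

∅

Start in {q0}.
Read 'x': q0→{q0}; now {q0}.
Read 'y': q0→∅; now ∅.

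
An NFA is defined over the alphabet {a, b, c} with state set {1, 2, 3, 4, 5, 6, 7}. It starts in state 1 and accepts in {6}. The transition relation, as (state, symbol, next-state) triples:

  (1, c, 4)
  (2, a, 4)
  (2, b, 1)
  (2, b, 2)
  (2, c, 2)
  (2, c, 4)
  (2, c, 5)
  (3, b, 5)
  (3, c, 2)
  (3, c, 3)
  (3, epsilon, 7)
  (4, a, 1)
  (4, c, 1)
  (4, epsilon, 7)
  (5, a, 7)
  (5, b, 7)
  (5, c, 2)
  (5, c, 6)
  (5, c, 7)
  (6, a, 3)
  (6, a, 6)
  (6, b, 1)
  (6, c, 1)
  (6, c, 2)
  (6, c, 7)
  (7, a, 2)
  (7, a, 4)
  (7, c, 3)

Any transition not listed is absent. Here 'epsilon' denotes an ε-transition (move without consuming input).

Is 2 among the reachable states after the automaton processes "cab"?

Start in {1}.
Read 'c': 1→{4}; union {4}; ε-closure = {4, 7}.
Read 'a': 4→{1}, 7→{2, 4}; union {1, 2, 4}; ε-closure = {1, 2, 4, 7}.
Read 'b': 1→∅, 2→{1, 2}, 4→∅, 7→∅; now {1, 2}.
State 2 is in {1, 2}.

Yes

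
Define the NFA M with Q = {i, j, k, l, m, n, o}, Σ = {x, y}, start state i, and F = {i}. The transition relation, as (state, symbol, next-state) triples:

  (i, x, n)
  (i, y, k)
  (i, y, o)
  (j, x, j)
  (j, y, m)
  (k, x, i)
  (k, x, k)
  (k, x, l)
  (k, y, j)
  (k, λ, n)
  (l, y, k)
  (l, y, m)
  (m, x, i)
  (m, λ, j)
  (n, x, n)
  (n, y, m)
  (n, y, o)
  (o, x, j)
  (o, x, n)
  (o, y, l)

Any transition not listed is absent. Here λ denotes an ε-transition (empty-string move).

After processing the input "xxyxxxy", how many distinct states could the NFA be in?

3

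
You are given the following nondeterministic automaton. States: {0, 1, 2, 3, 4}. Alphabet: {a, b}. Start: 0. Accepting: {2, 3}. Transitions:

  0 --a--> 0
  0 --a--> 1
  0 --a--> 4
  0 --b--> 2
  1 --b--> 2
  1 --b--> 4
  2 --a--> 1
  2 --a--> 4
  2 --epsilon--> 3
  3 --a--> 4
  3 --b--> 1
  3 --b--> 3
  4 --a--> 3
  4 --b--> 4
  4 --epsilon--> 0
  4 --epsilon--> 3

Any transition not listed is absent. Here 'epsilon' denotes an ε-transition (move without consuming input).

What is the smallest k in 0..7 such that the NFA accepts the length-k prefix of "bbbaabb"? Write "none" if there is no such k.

1

Start in {0}.
Read 'b': 0→{2}; union {2}; ε-closure = {2, 3}.
None of the earlier sets intersect F, but {2, 3} does.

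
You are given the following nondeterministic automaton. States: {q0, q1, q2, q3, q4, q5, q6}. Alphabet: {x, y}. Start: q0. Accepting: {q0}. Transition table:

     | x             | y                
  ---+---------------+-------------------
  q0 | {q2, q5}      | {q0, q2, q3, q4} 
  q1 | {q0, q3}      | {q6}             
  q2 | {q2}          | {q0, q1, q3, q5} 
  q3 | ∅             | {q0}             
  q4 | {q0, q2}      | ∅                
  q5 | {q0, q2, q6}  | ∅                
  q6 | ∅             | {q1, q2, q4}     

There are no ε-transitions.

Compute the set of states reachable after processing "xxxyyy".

Start in {q0}.
Read 'x': {q0} → {q2, q5}.
Read 'x': {q2, q5} → {q0, q2, q6}.
Read 'x': {q0, q2, q6} → {q2, q5}.
Read 'y': {q2, q5} → {q0, q1, q3, q5}.
Read 'y': {q0, q1, q3, q5} → {q0, q2, q3, q4, q6}.
Read 'y': {q0, q2, q3, q4, q6} → {q0, q1, q2, q3, q4, q5}.

{q0, q1, q2, q3, q4, q5}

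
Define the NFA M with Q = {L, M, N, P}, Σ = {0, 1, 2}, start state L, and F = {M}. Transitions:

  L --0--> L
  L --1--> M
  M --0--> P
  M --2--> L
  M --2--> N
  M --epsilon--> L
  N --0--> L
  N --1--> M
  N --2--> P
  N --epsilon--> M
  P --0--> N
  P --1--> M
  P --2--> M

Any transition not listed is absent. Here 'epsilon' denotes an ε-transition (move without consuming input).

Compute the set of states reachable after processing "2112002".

Start in {L}.
Read '2': L→∅; now ∅.
The set is empty and remains empty for the remaining 6 symbols.

∅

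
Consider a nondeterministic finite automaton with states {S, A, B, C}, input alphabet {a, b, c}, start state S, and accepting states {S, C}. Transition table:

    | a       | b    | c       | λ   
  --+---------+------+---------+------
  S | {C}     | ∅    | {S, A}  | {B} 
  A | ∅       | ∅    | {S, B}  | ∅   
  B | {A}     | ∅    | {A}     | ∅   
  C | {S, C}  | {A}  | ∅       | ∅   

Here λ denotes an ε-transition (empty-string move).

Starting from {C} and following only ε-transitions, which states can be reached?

{C}

Begin with {C}.
No ε-moves leave this set, so the closure equals the set itself.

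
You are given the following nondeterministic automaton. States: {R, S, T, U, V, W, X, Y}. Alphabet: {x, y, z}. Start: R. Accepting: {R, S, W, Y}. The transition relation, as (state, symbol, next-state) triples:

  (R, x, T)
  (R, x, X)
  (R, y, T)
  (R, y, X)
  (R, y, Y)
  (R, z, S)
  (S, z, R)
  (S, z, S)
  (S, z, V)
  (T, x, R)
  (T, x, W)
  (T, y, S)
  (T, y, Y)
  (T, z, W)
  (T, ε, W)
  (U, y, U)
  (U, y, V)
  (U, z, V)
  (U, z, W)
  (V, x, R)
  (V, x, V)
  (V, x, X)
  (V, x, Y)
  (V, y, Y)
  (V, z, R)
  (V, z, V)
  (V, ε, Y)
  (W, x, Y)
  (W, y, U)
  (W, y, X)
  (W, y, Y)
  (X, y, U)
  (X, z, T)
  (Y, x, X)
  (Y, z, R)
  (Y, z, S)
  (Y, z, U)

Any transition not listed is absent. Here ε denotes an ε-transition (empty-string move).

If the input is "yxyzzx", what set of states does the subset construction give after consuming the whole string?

{R, T, V, W, X, Y}

Start in {R}.
Read 'y': R→{T, X, Y}; union {T, X, Y}; ε-closure = {T, W, X, Y}.
Read 'x': T→{R, W}, W→{Y}, X→∅, Y→{X}; now {R, W, X, Y}.
Read 'y': R→{T, X, Y}, W→{U, X, Y}, X→{U}, Y→∅; union {T, U, X, Y}; ε-closure = {T, U, W, X, Y}.
Read 'z': T→{W}, U→{V, W}, W→∅, X→{T}, Y→{R, S, U}; union {R, S, T, U, V, W}; ε-closure = {R, S, T, U, V, W, Y}.
Read 'z': R→{S}, S→{R, S, V}, T→{W}, U→{V, W}, V→{R, V}, W→∅, Y→{R, S, U}; union {R, S, U, V, W}; ε-closure = {R, S, U, V, W, Y}.
Read 'x': R→{T, X}, S→∅, U→∅, V→{R, V, X, Y}, W→{Y}, Y→{X}; union {R, T, V, X, Y}; ε-closure = {R, T, V, W, X, Y}.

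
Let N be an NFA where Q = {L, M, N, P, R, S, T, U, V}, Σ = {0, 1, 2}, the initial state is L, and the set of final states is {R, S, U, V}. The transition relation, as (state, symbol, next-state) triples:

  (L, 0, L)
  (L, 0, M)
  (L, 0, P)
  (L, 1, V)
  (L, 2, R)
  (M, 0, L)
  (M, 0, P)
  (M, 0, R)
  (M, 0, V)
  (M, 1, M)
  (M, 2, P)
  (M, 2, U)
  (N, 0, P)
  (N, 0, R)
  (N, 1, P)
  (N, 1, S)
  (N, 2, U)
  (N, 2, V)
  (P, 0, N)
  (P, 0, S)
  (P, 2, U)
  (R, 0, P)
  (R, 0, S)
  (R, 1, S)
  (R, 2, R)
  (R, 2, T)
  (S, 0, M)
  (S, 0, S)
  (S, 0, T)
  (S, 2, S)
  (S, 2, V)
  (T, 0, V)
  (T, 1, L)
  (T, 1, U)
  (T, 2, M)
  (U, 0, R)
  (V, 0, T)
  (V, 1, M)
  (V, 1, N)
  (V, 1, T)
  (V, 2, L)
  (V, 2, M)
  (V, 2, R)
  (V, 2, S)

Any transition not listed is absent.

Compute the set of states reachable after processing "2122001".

Start in {L}.
Read '2': {L} → {R}.
Read '1': {R} → {S}.
Read '2': {S} → {S, V}.
Read '2': {S, V} → {L, M, R, S, V}.
Read '0': {L, M, R, S, V} → {L, M, P, R, S, T, V}.
Read '0': {L, M, P, R, S, T, V} → {L, M, N, P, R, S, T, V}.
Read '1': {L, M, N, P, R, S, T, V} → {L, M, N, P, S, T, U, V}.

{L, M, N, P, S, T, U, V}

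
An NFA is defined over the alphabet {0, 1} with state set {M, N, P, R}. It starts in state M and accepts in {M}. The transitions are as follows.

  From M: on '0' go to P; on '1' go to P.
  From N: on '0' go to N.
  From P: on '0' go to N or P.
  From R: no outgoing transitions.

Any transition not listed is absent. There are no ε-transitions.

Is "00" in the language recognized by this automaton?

No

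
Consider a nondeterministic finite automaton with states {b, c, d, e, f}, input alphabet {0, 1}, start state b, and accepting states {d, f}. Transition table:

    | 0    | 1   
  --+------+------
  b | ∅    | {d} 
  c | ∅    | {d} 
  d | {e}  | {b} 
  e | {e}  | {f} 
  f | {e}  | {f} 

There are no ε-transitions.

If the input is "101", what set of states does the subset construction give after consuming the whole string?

{f}

Start in {b}.
Read '1': b→{d}; now {d}.
Read '0': d→{e}; now {e}.
Read '1': e→{f}; now {f}.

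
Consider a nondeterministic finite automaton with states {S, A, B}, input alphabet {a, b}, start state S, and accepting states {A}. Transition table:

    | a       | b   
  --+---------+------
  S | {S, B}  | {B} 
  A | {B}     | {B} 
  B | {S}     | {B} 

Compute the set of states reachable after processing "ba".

{S}

Start in {S}.
Read 'b': S→{B}; now {B}.
Read 'a': B→{S}; now {S}.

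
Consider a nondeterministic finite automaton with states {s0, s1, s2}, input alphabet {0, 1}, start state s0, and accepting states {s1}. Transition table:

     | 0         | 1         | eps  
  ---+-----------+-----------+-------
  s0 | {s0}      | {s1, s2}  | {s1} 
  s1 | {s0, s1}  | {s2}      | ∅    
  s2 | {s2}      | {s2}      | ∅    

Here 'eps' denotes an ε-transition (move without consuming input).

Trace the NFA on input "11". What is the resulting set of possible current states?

Start: ε-closure({s0}) = {s0, s1}.
Read '1': {s0, s1} → {s1, s2}.
Read '1': {s1, s2} → {s2}.

{s2}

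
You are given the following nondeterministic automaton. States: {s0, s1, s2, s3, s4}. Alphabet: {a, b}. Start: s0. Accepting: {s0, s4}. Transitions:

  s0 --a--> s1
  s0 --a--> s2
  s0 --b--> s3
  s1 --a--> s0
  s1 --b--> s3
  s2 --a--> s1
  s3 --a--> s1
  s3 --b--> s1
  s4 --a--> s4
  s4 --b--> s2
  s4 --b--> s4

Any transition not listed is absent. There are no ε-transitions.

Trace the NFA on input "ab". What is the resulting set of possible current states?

Start in {s0}.
Read 'a': {s0} → {s1, s2}.
Read 'b': {s1, s2} → {s3}.

{s3}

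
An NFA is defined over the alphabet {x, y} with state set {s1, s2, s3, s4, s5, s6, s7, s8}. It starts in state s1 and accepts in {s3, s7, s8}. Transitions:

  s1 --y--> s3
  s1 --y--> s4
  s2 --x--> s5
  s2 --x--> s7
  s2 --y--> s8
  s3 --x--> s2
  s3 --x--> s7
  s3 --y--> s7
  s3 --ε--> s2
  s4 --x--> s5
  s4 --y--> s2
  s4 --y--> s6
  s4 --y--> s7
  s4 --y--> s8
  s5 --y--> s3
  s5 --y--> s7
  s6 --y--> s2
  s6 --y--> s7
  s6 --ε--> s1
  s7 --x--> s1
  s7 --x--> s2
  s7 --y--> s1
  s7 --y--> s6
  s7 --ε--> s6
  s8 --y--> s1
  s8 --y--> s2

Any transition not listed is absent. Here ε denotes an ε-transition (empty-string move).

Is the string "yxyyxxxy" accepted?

Yes

Start in {s1}.
Read 'y': {s1} → {s2, s3, s4}.
Read 'x': {s2, s3, s4} → {s1, s2, s5, s6, s7}.
Read 'y': {s1, s2, s5, s6, s7} → {s1, s2, s3, s4, s6, s7, s8}.
Read 'y': {s1, s2, s3, s4, s6, s7, s8} → {s1, s2, s3, s4, s6, s7, s8}.
Read 'x': {s1, s2, s3, s4, s6, s7, s8} → {s1, s2, s5, s6, s7}.
Read 'x': {s1, s2, s5, s6, s7} → {s1, s2, s5, s6, s7}.
Read 'x': {s1, s2, s5, s6, s7} → {s1, s2, s5, s6, s7}.
Read 'y': {s1, s2, s5, s6, s7} → {s1, s2, s3, s4, s6, s7, s8}.
The final set {s1, s2, s3, s4, s6, s7, s8} contains the accepting states s3, s7, s8.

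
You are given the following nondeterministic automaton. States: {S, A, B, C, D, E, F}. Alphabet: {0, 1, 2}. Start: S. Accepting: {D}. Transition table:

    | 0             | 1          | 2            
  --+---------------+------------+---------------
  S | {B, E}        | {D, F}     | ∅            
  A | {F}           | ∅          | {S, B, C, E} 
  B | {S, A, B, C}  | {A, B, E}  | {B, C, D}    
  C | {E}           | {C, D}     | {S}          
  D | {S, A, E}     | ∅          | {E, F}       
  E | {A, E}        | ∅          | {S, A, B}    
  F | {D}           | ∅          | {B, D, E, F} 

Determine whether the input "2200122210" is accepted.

No

Start in {S}.
Read '2': {S} → ∅.
The set is empty and remains empty for the remaining 9 symbols.
The final set ∅ contains no accepting state.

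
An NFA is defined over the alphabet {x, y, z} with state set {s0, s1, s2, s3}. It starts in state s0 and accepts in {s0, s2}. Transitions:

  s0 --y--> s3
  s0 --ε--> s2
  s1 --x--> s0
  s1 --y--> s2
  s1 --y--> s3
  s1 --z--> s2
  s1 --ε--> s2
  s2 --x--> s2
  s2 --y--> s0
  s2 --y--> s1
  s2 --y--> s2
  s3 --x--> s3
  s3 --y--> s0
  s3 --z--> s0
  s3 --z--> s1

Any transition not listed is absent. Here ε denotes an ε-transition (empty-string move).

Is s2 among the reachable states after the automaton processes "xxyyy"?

Yes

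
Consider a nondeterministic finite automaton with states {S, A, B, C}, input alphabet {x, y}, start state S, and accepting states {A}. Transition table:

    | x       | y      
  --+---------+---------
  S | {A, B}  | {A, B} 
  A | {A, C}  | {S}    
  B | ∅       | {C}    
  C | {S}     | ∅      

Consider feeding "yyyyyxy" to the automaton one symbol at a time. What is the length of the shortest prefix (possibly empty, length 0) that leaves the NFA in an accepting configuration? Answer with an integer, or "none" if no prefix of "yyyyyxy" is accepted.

Start in {S}.
Read 'y': {S} → {A, B}.
None of the earlier sets intersect F, but {A, B} does.

1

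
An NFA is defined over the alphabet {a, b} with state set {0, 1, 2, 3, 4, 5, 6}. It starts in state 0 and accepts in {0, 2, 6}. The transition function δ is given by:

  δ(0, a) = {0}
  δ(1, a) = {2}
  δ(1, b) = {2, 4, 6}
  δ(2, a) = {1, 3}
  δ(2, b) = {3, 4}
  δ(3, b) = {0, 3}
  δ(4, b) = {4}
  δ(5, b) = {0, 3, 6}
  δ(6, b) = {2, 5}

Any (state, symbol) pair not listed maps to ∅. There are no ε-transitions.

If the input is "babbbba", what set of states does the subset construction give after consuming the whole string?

Start in {0}.
Read 'b': 0→∅; now ∅.
The set is empty and remains empty for the remaining 6 symbols.

∅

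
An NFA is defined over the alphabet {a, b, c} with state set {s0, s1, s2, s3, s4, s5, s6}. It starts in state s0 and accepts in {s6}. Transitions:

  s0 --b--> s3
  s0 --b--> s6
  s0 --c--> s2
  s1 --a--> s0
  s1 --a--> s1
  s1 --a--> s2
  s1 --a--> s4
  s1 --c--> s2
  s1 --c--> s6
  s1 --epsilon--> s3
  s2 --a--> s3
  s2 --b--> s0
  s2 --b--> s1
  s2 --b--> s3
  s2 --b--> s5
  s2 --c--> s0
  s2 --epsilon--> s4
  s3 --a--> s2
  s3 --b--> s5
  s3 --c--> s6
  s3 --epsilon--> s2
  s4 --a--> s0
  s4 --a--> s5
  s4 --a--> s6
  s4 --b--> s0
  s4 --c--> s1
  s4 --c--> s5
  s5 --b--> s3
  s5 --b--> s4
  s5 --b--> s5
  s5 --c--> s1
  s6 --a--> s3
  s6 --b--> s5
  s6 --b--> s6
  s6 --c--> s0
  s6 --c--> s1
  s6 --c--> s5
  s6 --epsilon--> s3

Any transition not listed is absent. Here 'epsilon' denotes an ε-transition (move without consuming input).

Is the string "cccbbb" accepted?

Yes

Start in {s0}.
Read 'c': {s0} → {s2, s4}.
Read 'c': {s2, s4} → {s0, s1, s2, s3, s4, s5}.
Read 'c': {s0, s1, s2, s3, s4, s5} → {s0, s1, s2, s3, s4, s5, s6}.
Read 'b': {s0, s1, s2, s3, s4, s5, s6} → {s0, s1, s2, s3, s4, s5, s6}.
Read 'b': {s0, s1, s2, s3, s4, s5, s6} → {s0, s1, s2, s3, s4, s5, s6}.
Read 'b': {s0, s1, s2, s3, s4, s5, s6} → {s0, s1, s2, s3, s4, s5, s6}.
The final set {s0, s1, s2, s3, s4, s5, s6} contains the accepting state s6.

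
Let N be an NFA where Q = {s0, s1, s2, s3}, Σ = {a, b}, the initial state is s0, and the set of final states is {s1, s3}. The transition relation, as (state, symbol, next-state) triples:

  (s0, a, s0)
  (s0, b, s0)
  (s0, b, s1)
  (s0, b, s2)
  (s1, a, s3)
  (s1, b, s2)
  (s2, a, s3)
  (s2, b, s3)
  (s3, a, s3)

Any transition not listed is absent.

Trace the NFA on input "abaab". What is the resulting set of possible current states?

{s0, s1, s2}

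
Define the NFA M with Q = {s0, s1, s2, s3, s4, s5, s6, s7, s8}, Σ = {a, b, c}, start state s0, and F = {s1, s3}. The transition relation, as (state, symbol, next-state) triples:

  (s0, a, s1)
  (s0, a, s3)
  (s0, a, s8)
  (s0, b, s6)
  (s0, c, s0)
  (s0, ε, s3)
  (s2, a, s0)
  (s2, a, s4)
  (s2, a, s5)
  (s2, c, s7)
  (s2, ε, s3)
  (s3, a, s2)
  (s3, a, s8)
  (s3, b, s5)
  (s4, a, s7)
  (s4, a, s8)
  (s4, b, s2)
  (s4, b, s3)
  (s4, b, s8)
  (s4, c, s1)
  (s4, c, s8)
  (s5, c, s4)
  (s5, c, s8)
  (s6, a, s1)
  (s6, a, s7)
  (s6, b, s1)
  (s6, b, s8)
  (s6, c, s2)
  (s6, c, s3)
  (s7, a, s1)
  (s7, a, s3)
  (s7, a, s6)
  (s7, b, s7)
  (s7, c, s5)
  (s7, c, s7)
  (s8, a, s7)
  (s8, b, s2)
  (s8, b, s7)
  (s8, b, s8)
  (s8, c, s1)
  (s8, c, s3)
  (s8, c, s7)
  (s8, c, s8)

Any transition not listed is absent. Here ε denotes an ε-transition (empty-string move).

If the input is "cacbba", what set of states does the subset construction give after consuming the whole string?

{s0, s1, s2, s3, s4, s5, s6, s7, s8}

Start: ε-closure({s0}) = {s0, s3}.
Read 'c': s0→{s0}, s3→∅; union {s0}; ε-closure = {s0, s3}.
Read 'a': s0→{s1, s3, s8}, s3→{s2, s8}; now {s1, s2, s3, s8}.
Read 'c': s1→∅, s2→{s7}, s3→∅, s8→{s1, s3, s7, s8}; now {s1, s3, s7, s8}.
Read 'b': s1→∅, s3→{s5}, s7→{s7}, s8→{s2, s7, s8}; union {s2, s5, s7, s8}; ε-closure = {s2, s3, s5, s7, s8}.
Read 'b': s2→∅, s3→{s5}, s5→∅, s7→{s7}, s8→{s2, s7, s8}; union {s2, s5, s7, s8}; ε-closure = {s2, s3, s5, s7, s8}.
Read 'a': s2→{s0, s4, s5}, s3→{s2, s8}, s5→∅, s7→{s1, s3, s6}, s8→{s7}; now {s0, s1, s2, s3, s4, s5, s6, s7, s8}.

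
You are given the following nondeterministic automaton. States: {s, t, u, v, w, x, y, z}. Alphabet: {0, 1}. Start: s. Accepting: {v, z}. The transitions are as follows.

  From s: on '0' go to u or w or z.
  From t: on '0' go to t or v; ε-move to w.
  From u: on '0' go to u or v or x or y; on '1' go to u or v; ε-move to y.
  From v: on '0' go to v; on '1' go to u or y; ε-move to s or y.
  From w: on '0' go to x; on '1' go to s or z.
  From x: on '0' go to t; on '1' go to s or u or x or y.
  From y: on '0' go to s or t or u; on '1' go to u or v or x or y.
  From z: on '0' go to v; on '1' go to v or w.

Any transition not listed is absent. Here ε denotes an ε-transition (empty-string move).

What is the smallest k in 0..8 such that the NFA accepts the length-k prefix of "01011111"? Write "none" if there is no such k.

1

Start in {s}.
Read '0': {s} → {u, w, y, z}.
None of the earlier sets intersect F, but {u, w, y, z} does.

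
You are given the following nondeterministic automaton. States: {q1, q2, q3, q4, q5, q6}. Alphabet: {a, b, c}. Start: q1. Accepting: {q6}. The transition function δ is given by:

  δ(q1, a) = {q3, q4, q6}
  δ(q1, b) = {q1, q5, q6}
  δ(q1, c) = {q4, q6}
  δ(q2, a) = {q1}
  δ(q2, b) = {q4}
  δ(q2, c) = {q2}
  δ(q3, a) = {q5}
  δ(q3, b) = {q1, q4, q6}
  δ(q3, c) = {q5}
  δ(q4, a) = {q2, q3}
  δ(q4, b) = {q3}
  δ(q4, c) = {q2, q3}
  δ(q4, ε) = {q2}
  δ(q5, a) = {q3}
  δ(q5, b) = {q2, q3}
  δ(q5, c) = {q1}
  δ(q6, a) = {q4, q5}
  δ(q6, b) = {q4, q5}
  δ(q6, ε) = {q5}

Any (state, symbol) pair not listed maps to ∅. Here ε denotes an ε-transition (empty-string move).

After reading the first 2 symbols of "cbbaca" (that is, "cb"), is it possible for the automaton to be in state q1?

No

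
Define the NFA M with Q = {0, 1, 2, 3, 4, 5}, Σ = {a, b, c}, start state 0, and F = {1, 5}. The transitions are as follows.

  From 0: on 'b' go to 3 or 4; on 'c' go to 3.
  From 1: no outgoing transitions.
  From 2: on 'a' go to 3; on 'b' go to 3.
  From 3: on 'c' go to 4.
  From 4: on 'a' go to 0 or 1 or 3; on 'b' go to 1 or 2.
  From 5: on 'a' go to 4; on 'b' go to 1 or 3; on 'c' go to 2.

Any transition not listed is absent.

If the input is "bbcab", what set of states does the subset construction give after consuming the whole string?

∅

Start in {0}.
Read 'b': 0→{3, 4}; now {3, 4}.
Read 'b': 3→∅, 4→{1, 2}; now {1, 2}.
Read 'c': 1→∅, 2→∅; now ∅.
The set is empty and remains empty for the remaining 2 symbols.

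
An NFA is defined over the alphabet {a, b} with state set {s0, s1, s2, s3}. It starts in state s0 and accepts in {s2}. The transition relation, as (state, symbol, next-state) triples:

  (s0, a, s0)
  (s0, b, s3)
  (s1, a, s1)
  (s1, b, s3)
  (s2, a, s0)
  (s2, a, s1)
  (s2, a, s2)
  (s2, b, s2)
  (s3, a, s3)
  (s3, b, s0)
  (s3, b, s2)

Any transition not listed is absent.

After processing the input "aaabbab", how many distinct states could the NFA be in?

2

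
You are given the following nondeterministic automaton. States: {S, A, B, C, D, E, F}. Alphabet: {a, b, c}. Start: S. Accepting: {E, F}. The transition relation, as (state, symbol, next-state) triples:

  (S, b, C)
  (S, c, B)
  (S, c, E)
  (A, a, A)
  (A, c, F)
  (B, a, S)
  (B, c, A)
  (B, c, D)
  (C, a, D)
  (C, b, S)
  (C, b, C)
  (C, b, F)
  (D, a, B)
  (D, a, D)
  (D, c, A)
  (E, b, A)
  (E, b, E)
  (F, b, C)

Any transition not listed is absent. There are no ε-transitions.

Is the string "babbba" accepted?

Start in {S}.
Read 'b': {S} → {C}.
Read 'a': {C} → {D}.
Read 'b': {D} → ∅.
The set is empty and remains empty for the remaining 3 symbols.
The final set ∅ contains no accepting state.

No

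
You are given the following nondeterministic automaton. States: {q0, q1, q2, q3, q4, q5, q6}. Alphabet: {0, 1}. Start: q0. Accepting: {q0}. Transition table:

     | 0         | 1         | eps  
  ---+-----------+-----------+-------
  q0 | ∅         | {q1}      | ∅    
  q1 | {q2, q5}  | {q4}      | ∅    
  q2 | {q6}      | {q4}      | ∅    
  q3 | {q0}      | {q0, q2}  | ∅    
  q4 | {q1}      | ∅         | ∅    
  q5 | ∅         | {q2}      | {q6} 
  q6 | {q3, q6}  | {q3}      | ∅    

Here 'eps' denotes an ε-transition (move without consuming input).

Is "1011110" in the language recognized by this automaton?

No

Start in {q0}.
Read '1': {q0} → {q1}.
Read '0': {q1} → {q2, q5, q6}.
Read '1': {q2, q5, q6} → {q2, q3, q4}.
Read '1': {q2, q3, q4} → {q0, q2, q4}.
Read '1': {q0, q2, q4} → {q1, q4}.
Read '1': {q1, q4} → {q4}.
Read '0': {q4} → {q1}.
The final set {q1} contains no accepting state.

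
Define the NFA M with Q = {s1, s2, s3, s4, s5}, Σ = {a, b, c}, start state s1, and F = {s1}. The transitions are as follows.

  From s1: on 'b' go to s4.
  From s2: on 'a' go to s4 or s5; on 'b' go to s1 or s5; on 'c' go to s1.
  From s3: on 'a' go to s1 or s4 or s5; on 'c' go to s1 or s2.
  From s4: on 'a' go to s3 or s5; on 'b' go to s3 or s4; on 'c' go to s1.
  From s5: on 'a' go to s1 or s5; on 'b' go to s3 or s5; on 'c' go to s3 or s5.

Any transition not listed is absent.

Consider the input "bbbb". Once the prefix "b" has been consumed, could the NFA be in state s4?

Yes

Start in {s1}.
Read 'b': {s1} → {s4}.
State s4 is in {s4}.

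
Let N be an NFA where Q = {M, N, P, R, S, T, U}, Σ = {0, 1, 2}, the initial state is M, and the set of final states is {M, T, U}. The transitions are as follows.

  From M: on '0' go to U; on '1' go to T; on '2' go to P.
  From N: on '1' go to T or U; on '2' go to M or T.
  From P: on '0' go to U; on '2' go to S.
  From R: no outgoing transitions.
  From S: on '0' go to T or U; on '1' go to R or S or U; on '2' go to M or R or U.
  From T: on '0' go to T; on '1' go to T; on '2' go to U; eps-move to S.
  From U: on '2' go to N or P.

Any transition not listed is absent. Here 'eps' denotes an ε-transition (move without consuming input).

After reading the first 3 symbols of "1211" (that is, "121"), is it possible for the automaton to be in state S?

Start in {M}.
Read '1': {M} → {S, T}.
Read '2': {S, T} → {M, R, U}.
Read '1': {M, R, U} → {S, T}.
State S is in {S, T}.

Yes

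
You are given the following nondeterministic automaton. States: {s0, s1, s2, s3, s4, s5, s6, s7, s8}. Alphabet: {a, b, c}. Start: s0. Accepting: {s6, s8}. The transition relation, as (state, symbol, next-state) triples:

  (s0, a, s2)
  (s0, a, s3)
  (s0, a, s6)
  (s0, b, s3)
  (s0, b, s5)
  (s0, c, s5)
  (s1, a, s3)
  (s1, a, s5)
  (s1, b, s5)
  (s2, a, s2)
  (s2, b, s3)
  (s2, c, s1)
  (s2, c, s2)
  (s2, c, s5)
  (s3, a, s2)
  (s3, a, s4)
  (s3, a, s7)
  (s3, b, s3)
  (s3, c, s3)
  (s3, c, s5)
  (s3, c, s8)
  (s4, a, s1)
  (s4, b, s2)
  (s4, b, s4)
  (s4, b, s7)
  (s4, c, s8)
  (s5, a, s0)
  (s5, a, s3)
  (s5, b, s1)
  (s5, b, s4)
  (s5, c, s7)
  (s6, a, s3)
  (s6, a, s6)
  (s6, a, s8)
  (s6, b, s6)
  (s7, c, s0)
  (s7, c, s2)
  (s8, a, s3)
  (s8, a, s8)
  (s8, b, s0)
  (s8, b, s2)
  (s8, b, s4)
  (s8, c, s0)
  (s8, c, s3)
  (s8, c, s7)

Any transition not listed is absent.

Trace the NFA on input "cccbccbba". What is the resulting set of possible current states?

{s0, s1, s2, s3, s4, s5, s7}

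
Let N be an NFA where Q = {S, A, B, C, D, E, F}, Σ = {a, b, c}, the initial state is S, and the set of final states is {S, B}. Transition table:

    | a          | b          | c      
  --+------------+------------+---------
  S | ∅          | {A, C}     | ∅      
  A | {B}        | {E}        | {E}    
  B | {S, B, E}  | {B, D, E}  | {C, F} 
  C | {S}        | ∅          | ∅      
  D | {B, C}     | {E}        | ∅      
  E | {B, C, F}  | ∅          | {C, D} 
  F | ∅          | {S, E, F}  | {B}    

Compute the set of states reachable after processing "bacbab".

Start in {S}.
Read 'b': {S} → {A, C}.
Read 'a': {A, C} → {S, B}.
Read 'c': {S, B} → {C, F}.
Read 'b': {C, F} → {S, E, F}.
Read 'a': {S, E, F} → {B, C, F}.
Read 'b': {B, C, F} → {S, B, D, E, F}.

{S, B, D, E, F}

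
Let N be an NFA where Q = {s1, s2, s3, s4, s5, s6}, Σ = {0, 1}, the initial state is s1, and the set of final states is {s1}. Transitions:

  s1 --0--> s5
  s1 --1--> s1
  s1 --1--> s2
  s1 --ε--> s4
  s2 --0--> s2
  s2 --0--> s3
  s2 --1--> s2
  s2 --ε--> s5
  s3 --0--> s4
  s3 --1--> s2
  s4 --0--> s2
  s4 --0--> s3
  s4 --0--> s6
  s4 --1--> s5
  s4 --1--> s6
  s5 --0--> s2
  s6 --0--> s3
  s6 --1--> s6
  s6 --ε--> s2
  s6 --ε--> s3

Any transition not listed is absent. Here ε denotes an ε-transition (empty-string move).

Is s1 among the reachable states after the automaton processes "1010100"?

No

Start: ε-closure({s1}) = {s1, s4}.
Read '1': {s1, s4} → {s1, s2, s3, s4, s5, s6}.
Read '0': {s1, s2, s3, s4, s5, s6} → {s2, s3, s4, s5, s6}.
Read '1': {s2, s3, s4, s5, s6} → {s2, s3, s5, s6}.
Read '0': {s2, s3, s5, s6} → {s2, s3, s4, s5}.
Read '1': {s2, s3, s4, s5} → {s2, s3, s5, s6}.
Read '0': {s2, s3, s5, s6} → {s2, s3, s4, s5}.
Read '0': {s2, s3, s4, s5} → {s2, s3, s4, s5, s6}.
State s1 is not in {s2, s3, s4, s5, s6}.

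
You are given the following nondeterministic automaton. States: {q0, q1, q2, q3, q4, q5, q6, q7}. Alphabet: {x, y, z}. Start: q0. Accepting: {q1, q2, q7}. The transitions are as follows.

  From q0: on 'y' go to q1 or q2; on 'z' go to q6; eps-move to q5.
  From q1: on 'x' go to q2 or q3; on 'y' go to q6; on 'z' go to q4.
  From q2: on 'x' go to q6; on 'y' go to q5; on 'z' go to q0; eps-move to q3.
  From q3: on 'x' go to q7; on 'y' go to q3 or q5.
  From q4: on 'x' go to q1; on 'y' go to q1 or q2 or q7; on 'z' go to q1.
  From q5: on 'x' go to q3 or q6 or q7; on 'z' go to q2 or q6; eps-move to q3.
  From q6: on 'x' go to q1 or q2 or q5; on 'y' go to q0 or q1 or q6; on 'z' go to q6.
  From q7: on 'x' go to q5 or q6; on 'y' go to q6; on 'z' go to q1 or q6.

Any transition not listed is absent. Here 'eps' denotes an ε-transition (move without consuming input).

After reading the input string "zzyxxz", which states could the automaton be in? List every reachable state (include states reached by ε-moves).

Start: ε-closure({q0}) = {q0, q3, q5}.
Read 'z': q0→{q6}, q3→∅, q5→{q2, q6}; union {q2, q6}; ε-closure = {q2, q3, q6}.
Read 'z': q2→{q0}, q3→∅, q6→{q6}; union {q0, q6}; ε-closure = {q0, q3, q5, q6}.
Read 'y': q0→{q1, q2}, q3→{q3, q5}, q5→∅, q6→{q0, q1, q6}; now {q0, q1, q2, q3, q5, q6}.
Read 'x': q0→∅, q1→{q2, q3}, q2→{q6}, q3→{q7}, q5→{q3, q6, q7}, q6→{q1, q2, q5}; now {q1, q2, q3, q5, q6, q7}.
Read 'x': q1→{q2, q3}, q2→{q6}, q3→{q7}, q5→{q3, q6, q7}, q6→{q1, q2, q5}, q7→{q5, q6}; now {q1, q2, q3, q5, q6, q7}.
Read 'z': q1→{q4}, q2→{q0}, q3→∅, q5→{q2, q6}, q6→{q6}, q7→{q1, q6}; union {q0, q1, q2, q4, q6}; ε-closure = {q0, q1, q2, q3, q4, q5, q6}.

{q0, q1, q2, q3, q4, q5, q6}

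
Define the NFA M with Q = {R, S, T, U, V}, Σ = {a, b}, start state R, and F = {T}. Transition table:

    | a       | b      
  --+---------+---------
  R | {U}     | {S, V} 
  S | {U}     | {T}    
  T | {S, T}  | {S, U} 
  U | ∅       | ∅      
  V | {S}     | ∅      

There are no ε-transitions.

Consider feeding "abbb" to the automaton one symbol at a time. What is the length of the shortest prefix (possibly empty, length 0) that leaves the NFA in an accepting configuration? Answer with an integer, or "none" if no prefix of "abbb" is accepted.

Start in {R}.
Read 'a': {R} → {U}.
Read 'b': {U} → ∅.
The set is empty and remains empty for the remaining 2 symbols.
No reachable set along the way intersects F.

none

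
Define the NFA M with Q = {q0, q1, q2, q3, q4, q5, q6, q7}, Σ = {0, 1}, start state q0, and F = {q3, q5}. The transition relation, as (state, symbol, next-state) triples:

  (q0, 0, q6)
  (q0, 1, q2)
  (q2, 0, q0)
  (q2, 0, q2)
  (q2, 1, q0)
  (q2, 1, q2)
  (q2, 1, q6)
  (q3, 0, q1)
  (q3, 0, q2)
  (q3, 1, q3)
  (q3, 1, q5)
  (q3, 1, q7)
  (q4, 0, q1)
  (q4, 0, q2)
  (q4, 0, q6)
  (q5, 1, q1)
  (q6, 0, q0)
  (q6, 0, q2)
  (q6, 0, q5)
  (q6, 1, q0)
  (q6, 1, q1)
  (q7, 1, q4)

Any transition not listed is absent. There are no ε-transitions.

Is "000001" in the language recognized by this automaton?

Start in {q0}.
Read '0': q0→{q6}; now {q6}.
Read '0': q6→{q0, q2, q5}; now {q0, q2, q5}.
Read '0': q0→{q6}, q2→{q0, q2}, q5→∅; now {q0, q2, q6}.
Read '0': q0→{q6}, q2→{q0, q2}, q6→{q0, q2, q5}; now {q0, q2, q5, q6}.
Read '0': q0→{q6}, q2→{q0, q2}, q5→∅, q6→{q0, q2, q5}; now {q0, q2, q5, q6}.
Read '1': q0→{q2}, q2→{q0, q2, q6}, q5→{q1}, q6→{q0, q1}; now {q0, q1, q2, q6}.
The final set {q0, q1, q2, q6} contains no accepting state.

No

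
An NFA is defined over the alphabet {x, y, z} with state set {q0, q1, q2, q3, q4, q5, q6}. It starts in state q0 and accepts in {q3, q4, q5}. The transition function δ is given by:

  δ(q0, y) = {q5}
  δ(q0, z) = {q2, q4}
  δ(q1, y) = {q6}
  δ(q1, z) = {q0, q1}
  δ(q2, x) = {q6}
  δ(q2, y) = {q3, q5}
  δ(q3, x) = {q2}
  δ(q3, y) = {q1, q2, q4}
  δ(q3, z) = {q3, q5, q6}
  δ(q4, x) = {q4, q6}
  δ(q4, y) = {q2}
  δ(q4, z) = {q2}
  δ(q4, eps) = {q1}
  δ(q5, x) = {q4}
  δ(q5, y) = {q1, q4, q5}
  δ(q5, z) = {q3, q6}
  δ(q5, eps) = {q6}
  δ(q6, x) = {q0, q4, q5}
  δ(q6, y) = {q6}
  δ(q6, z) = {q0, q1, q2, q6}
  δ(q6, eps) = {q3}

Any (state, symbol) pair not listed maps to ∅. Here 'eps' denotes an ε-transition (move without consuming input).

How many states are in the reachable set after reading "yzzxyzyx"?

7

Start in {q0}.
Read 'y': {q0} → {q3, q5, q6}.
Read 'z': {q3, q5, q6} → {q0, q1, q2, q3, q5, q6}.
Read 'z': {q0, q1, q2, q3, q5, q6} → {q0, q1, q2, q3, q4, q5, q6}.
Read 'x': {q0, q1, q2, q3, q4, q5, q6} → {q0, q1, q2, q3, q4, q5, q6}.
Read 'y': {q0, q1, q2, q3, q4, q5, q6} → {q1, q2, q3, q4, q5, q6}.
Read 'z': {q1, q2, q3, q4, q5, q6} → {q0, q1, q2, q3, q5, q6}.
Read 'y': {q0, q1, q2, q3, q5, q6} → {q1, q2, q3, q4, q5, q6}.
Read 'x': {q1, q2, q3, q4, q5, q6} → {q0, q1, q2, q3, q4, q5, q6}.
That set has 7 states.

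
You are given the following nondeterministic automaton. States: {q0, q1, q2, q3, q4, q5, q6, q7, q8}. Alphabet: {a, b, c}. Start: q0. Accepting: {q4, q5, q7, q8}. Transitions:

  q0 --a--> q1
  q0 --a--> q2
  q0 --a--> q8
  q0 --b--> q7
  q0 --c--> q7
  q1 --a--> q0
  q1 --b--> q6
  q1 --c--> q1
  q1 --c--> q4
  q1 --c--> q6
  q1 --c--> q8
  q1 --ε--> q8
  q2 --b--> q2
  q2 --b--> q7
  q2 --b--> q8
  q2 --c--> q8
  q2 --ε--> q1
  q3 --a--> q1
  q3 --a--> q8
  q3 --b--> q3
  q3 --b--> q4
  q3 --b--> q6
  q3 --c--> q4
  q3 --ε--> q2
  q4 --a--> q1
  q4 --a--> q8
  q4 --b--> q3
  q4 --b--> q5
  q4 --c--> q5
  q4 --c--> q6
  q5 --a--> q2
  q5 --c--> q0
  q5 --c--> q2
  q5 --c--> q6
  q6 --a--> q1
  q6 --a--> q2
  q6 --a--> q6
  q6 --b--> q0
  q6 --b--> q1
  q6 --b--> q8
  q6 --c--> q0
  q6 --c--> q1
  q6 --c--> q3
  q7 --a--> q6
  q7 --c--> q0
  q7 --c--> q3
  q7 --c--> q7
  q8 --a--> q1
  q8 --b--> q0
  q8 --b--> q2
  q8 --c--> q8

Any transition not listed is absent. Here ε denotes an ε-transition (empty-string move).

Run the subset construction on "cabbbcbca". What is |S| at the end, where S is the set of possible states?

Start in {q0}.
Read 'c': {q0} → {q7}.
Read 'a': {q7} → {q6}.
Read 'b': {q6} → {q0, q1, q8}.
Read 'b': {q0, q1, q8} → {q0, q1, q2, q6, q7, q8}.
Read 'b': {q0, q1, q2, q6, q7, q8} → {q0, q1, q2, q6, q7, q8}.
Read 'c': {q0, q1, q2, q6, q7, q8} → {q0, q1, q2, q3, q4, q6, q7, q8}.
Read 'b': {q0, q1, q2, q3, q4, q6, q7, q8} → {q0, q1, q2, q3, q4, q5, q6, q7, q8}.
Read 'c': {q0, q1, q2, q3, q4, q5, q6, q7, q8} → {q0, q1, q2, q3, q4, q5, q6, q7, q8}.
Read 'a': {q0, q1, q2, q3, q4, q5, q6, q7, q8} → {q0, q1, q2, q6, q8}.
That set has 5 states.

5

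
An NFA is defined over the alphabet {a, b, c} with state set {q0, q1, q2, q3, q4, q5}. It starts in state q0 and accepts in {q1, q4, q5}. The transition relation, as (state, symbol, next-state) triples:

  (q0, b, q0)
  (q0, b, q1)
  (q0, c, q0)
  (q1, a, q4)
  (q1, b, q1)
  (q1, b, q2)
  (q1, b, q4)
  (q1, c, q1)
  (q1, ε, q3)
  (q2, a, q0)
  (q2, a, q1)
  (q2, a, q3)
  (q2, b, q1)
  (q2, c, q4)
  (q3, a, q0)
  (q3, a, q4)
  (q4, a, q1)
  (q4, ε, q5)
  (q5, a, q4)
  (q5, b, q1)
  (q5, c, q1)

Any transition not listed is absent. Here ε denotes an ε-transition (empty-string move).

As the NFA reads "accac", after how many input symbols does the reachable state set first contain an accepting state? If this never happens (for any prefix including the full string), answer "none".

none

Start in {q0}.
Read 'a': q0→∅; now ∅.
The set is empty and remains empty for the remaining 4 symbols.
No reachable set along the way intersects F.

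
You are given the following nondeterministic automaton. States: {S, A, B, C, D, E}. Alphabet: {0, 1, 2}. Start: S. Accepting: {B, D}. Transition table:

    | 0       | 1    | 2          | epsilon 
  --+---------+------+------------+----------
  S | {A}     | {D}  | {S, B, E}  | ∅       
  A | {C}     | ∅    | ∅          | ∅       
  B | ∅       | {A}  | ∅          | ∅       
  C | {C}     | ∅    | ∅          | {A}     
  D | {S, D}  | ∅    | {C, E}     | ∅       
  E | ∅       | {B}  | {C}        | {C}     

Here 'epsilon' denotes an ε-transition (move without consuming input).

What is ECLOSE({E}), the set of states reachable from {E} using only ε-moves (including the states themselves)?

Begin with {E}.
ε-move E → C; add C.
ε-move C → A; add A.

{A, C, E}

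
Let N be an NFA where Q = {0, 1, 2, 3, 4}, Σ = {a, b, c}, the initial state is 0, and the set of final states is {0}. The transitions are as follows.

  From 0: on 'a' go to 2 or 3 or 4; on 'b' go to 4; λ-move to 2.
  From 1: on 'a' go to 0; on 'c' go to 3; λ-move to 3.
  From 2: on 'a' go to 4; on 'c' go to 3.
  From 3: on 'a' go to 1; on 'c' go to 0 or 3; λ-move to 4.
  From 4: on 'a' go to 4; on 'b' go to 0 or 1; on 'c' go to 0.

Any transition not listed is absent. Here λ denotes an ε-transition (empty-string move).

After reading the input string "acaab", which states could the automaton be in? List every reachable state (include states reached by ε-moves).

{0, 1, 2, 3, 4}

Start: ε-closure({0}) = {0, 2}.
Read 'a': 0→{2, 3, 4}, 2→{4}; now {2, 3, 4}.
Read 'c': 2→{3}, 3→{0, 3}, 4→{0}; union {0, 3}; ε-closure = {0, 2, 3, 4}.
Read 'a': 0→{2, 3, 4}, 2→{4}, 3→{1}, 4→{4}; now {1, 2, 3, 4}.
Read 'a': 1→{0}, 2→{4}, 3→{1}, 4→{4}; union {0, 1, 4}; ε-closure = {0, 1, 2, 3, 4}.
Read 'b': 0→{4}, 1→∅, 2→∅, 3→∅, 4→{0, 1}; union {0, 1, 4}; ε-closure = {0, 1, 2, 3, 4}.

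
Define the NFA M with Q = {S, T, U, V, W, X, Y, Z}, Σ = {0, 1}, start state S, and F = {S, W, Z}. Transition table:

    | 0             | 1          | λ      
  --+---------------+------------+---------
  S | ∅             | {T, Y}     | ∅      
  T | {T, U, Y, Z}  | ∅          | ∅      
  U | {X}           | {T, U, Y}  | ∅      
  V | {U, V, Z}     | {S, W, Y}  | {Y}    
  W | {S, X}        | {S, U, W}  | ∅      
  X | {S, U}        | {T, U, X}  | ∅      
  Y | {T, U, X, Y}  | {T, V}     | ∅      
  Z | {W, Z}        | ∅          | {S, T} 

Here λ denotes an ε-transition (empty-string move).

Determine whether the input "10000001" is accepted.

Yes

Start in {S}.
Read '1': {S} → {T, Y}.
Read '0': {T, Y} → {S, T, U, X, Y, Z}.
Read '0': {S, T, U, X, Y, Z} → {S, T, U, W, X, Y, Z}.
Read '0': {S, T, U, W, X, Y, Z} → {S, T, U, W, X, Y, Z}.
Read '0': {S, T, U, W, X, Y, Z} → {S, T, U, W, X, Y, Z}.
Read '0': {S, T, U, W, X, Y, Z} → {S, T, U, W, X, Y, Z}.
Read '0': {S, T, U, W, X, Y, Z} → {S, T, U, W, X, Y, Z}.
Read '1': {S, T, U, W, X, Y, Z} → {S, T, U, V, W, X, Y}.
The final set {S, T, U, V, W, X, Y} contains the accepting states S, W.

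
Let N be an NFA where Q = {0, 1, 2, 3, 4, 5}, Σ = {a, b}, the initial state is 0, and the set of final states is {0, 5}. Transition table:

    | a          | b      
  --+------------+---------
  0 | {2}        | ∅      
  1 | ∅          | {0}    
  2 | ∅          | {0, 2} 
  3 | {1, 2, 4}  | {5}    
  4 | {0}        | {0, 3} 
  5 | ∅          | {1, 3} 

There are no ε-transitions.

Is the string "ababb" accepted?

Yes

Start in {0}.
Read 'a': {0} → {2}.
Read 'b': {2} → {0, 2}.
Read 'a': {0, 2} → {2}.
Read 'b': {2} → {0, 2}.
Read 'b': {0, 2} → {0, 2}.
The final set {0, 2} contains the accepting state 0.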